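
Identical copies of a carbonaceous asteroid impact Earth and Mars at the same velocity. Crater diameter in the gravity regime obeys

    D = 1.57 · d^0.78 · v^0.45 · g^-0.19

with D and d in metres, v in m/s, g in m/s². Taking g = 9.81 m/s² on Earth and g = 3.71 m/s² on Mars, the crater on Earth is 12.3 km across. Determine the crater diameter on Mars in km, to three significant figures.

All impactor-dependent factors cancel in the ratio, leaving D_Mars/D_Earth = (g_Mars/g_Earth)^-0.19.
(3.71/9.81)^-0.19 = 0.3782^-0.19 = 1.203
D_Mars = 1.203 × 12.3 km = 14.8 km

D ≈ 14.8 km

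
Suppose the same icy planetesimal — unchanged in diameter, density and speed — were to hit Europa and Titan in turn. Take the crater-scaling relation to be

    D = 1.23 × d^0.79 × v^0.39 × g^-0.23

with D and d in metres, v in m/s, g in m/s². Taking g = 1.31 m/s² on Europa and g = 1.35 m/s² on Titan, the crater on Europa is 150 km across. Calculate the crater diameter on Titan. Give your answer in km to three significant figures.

D ≈ 149 km

All impactor-dependent factors cancel in the ratio, leaving D_Titan/D_Europa = (g_Titan/g_Europa)^-0.23.
(1.35/1.31)^-0.23 = 1.031^-0.23 = 0.9930
D_Titan = 0.9930 × 150 km = 149 km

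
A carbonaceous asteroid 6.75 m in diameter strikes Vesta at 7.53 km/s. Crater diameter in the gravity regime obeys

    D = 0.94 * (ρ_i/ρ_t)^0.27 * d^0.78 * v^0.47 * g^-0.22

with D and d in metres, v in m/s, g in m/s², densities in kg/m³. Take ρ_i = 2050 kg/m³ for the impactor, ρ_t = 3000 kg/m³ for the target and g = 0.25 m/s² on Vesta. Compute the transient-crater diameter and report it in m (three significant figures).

D ≈ 339 m

In SI units: v = 7530 m/s.
(ρ_i/ρ_t)^0.27 = (2050/3000)^0.27 = 0.9023
d^0.78 = 6.75^0.78 = 4.435
v^0.47 = 7530^0.47 = 66.39
g^-0.22 = 0.25^-0.22 = 1.357
D = 0.94 × 0.9023 × 4.435 × 66.39 × 1.357 = 338.9 m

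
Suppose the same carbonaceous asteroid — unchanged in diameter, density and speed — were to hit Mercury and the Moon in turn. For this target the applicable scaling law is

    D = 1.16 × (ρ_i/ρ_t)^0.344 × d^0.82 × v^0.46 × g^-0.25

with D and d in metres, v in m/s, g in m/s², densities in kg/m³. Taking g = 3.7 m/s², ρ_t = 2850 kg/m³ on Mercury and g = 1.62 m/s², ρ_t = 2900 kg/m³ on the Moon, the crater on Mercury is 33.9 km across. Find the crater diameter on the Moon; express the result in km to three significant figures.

D ≈ 41.4 km

The impactor-only factors (d, v, ρ_i) cancel in the ratio, leaving D_Moon/D_Mercury = (g_Moon/g_Mercury)^-0.25 · (ρ_t,Mercury/ρ_t,Moon)^0.344.
(1.62/3.7)^-0.25 = 0.4378^-0.25 = 1.229
(2850/2900)^0.344 = 0.9828^0.344 = 0.9940
Ratio = 1.229 × 0.9940 = 1.222
D_Moon = 1.222 × 33.9 km = 41.4 km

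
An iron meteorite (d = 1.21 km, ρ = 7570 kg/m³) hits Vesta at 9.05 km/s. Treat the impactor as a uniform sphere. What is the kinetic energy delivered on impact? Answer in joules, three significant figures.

d = 1210 m; v = 9050 m/s.
Mass m = (π/6) ρ d³ = (π/6) × 7570 × (1210)³ = 7.022 × 10^12 kg
E = ½ m v² = 0.5 × 7.022 × 10^12 × (9050)² = 2.876 × 10^20 J

E ≈ 2.88 × 10^20 J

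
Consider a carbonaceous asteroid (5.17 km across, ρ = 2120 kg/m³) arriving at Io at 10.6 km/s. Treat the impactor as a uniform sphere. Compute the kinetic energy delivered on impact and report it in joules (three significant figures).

d = 5170 m; v = 10600 m/s.
Mass m = (π/6) ρ d³ = (π/6) × 2120 × (5170)³ = 1.534 × 10^14 kg
E = ½ m v² = 0.5 × 1.534 × 10^14 × (10600)² = 8.618 × 10^21 J

E ≈ 8.62 × 10^21 J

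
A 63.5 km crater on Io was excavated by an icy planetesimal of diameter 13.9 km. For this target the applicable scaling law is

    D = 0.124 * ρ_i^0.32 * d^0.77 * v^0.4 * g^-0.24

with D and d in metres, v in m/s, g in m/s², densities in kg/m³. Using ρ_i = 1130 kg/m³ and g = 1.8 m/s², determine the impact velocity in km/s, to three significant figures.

Rearranging for v: v = [D / (0.124 · 1130^0.32 · 13900^0.77 · 1.8^-0.24)]^(1/0.4).
D = 63500 m.
1130^0.32 = 9.484
13900^0.77 = 1549
1.8^-0.24 = 0.8684
Denominator = 0.124 × 9.484 × 1549 × 0.8684 = 1582
D / 1582 = 63500 / 1582 = 40.14
v = 40.14^(1/0.4) = 40.14^2.5 = 10208 m/s

v ≈ 10.2 km/s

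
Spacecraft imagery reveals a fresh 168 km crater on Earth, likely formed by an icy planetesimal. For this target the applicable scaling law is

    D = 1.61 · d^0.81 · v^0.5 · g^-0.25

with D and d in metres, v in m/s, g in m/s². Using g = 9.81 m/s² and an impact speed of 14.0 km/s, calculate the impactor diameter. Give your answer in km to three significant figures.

Rearranging for d: d = [D / (1.61 · 14000^0.5 · 9.81^-0.25)]^(1/0.81).
D = 168000 m.
14000^0.5 = 118.3
9.81^-0.25 = 0.5650
Denominator = 1.61 × 118.3 × 0.5650 = 107.6
D / 107.6 = 168000 / 107.6 = 1561
d = 1561^(1/0.81) = 1561^1.2346 = 8761 m

d ≈ 8.76 km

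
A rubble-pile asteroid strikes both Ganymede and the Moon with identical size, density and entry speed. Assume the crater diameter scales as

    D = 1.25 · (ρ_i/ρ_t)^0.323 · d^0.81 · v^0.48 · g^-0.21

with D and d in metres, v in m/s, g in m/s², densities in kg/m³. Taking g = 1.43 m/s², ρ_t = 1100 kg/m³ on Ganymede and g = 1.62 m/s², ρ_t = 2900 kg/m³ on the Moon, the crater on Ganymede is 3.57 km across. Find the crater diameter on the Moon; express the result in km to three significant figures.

The impactor-only factors (d, v, ρ_i) cancel in the ratio, leaving D_Moon/D_Ganymede = (g_Moon/g_Ganymede)^-0.21 · (ρ_t,Ganymede/ρ_t,Moon)^0.323.
(1.62/1.43)^-0.21 = 1.133^-0.21 = 0.9741
(1100/2900)^0.323 = 0.3793^0.323 = 0.7312
Ratio = 0.9741 × 0.7312 = 0.7123
D_Moon = 0.7123 × 3.57 km = 2.54 km

D ≈ 2.54 km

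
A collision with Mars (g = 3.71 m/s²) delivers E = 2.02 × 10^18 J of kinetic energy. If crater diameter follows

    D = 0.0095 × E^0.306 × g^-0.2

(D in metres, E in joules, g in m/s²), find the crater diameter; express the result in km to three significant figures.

D ≈ 2.92 km

E^0.306 = (2.02 × 10^18)^0.306 = 3.994 × 10^5
g^-0.2 = 3.71^-0.2 = 0.7694
D = 0.0095 × 3.994 × 10^5 × 0.7694 = 2919 m
   = 2.919 km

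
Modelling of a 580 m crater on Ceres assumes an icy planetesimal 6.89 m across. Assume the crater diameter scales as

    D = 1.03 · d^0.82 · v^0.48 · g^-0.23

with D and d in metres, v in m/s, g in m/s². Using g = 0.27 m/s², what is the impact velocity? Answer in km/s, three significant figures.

Rearranging for v: v = [D / (1.03 · 6.89^0.82 · 0.27^-0.23)]^(1/0.48).
6.89^0.82 = 4.868
0.27^-0.23 = 1.351
Denominator = 1.03 × 4.868 × 1.351 = 6.774
D / 6.774 = 580 / 6.774 = 85.62
v = 85.62^(1/0.48) = 85.62^2.0833 = 10620 m/s

v ≈ 10.6 km/s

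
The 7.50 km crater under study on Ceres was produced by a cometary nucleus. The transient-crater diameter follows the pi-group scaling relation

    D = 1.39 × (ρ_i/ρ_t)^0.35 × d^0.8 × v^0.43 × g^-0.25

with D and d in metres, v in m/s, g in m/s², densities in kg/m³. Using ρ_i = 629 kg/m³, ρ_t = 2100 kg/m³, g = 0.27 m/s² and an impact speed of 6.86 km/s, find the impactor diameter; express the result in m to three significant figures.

Rearranging for d: d = [D / (1.39 · (629/2100)^0.35 · 6860^0.43 · 0.27^-0.25)]^(1/0.8).
D = 7500 m.
(629/2100)^0.35 = 0.6558
6860^0.43 = 44.63
0.27^-0.25 = 1.387
Denominator = 1.39 × 0.6558 × 44.63 × 1.387 = 56.43
D / 56.43 = 7500 / 56.43 = 132.9
d = 132.9^(1/0.8) = 132.9^1.25 = 451.2 m

d ≈ 451 m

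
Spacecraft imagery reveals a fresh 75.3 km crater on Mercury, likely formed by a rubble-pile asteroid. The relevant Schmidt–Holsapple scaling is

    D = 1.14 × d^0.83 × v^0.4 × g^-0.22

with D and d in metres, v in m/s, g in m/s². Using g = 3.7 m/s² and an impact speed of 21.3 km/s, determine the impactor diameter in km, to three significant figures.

Rearranging for d: d = [D / (1.14 · 21300^0.4 · 3.7^-0.22)]^(1/0.83).
D = 75300 m.
21300^0.4 = 53.87
3.7^-0.22 = 0.7499
Denominator = 1.14 × 53.87 × 0.7499 = 46.05
D / 46.05 = 75300 / 46.05 = 1635
d = 1635^(1/0.83) = 1635^1.2048 = 7441 m

d ≈ 7.44 km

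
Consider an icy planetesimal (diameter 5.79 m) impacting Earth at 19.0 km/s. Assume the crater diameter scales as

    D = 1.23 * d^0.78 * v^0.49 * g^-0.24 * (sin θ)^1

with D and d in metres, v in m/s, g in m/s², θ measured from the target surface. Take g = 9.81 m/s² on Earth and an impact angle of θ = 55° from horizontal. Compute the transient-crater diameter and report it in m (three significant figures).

D ≈ 286 m

In SI units: v = 19000 m/s.
d^0.78 = 5.79^0.78 = 3.934
v^0.49 = 19000^0.49 = 124.9
g^-0.24 = 9.81^-0.24 = 0.5781
(sin 55°)^1 = 0.8192^1 = 0.8192
D = 1.23 × 3.934 × 124.9 × 0.5781 × 0.8192 = 286.2 m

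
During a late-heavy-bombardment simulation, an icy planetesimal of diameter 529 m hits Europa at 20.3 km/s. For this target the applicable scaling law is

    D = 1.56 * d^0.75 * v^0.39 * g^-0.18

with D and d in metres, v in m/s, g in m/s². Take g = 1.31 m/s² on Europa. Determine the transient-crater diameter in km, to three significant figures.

D ≈ 7.84 km

In SI units: v = 20300 m/s.
d^0.75 = 529^0.75 = 110.3
v^0.39 = 20300^0.39 = 47.85
g^-0.18 = 1.31^-0.18 = 0.9526
D = 1.56 × 110.3 × 47.85 × 0.9526 = 7843 m
   = 7.843 km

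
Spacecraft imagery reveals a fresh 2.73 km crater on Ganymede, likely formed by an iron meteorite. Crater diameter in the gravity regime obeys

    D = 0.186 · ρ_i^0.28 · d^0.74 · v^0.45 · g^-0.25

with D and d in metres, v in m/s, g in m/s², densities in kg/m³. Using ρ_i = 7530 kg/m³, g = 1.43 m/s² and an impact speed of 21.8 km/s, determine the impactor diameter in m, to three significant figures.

d ≈ 37.8 m

Rearranging for d: d = [D / (0.186 · 7530^0.28 · 21800^0.45 · 1.43^-0.25)]^(1/0.74).
D = 2730 m.
7530^0.28 = 12.18
21800^0.45 = 89.60
1.43^-0.25 = 0.9145
Denominator = 0.186 × 12.18 × 89.60 × 0.9145 = 185.6
D / 185.6 = 2730 / 185.6 = 14.71
d = 14.71^(1/0.74) = 14.71^1.3514 = 37.84 m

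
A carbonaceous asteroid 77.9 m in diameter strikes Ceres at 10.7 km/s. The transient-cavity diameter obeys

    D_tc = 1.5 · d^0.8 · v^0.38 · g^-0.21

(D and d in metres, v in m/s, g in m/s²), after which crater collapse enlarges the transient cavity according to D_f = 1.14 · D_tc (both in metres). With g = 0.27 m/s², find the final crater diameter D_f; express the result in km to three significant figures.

v = 10700 m/s.
d^0.8 = 77.9^0.8 = 32.60
v^0.38 = 10700^0.38 = 33.98
g^-0.21 = 0.27^-0.21 = 1.316
D_tc = 1.5 × 32.60 × 33.98 × 1.316 = 2187 m
D_f = 1.14 × 2187 = 2493 m
     = 2.493 km

D_f ≈ 2.49 km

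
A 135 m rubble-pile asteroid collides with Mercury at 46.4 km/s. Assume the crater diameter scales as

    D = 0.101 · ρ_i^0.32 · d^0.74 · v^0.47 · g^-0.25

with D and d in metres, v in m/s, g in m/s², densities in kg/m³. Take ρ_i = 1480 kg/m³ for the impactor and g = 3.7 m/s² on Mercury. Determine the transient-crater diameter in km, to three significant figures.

D ≈ 4.43 km

In SI units: v = 46400 m/s.
ρ_i^0.32 = 1480^0.32 = 10.34
d^0.74 = 135^0.74 = 37.71
v^0.47 = 46400^0.47 = 156.0
g^-0.25 = 3.7^-0.25 = 0.7210
D = 0.101 × 10.34 × 37.71 × 156.0 × 0.7210 = 4430 m
   = 4.430 km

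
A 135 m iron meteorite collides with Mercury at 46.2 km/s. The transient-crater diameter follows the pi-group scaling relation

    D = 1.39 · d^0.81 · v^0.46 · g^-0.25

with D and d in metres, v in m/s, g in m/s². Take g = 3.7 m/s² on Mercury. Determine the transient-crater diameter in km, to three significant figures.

D ≈ 7.45 km

In SI units: v = 46200 m/s.
d^0.81 = 135^0.81 = 53.16
v^0.46 = 46200^0.46 = 139.9
g^-0.25 = 3.7^-0.25 = 0.7210
D = 1.39 × 53.16 × 139.9 × 0.7210 = 7453 m
   = 7.453 km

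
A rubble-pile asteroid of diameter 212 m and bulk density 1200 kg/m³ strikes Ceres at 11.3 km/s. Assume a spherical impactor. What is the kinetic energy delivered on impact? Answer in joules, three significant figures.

v = 11300 m/s.
Mass m = (π/6) ρ d³ = (π/6) × 1200 × (212)³ = 5.987 × 10^9 kg
E = ½ m v² = 0.5 × 5.987 × 10^9 × (11300)² = 3.822 × 10^17 J

E ≈ 3.82 × 10^17 J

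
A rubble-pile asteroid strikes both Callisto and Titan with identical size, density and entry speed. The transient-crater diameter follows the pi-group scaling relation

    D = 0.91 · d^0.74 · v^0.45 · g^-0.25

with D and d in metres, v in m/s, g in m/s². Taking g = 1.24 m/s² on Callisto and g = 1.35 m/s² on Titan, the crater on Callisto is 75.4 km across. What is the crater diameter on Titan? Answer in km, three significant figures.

D ≈ 73.8 km

All impactor-dependent factors cancel in the ratio, leaving D_Titan/D_Callisto = (g_Titan/g_Callisto)^-0.25.
(1.35/1.24)^-0.25 = 1.089^-0.25 = 0.9789
D_Titan = 0.9789 × 75.4 km = 73.8 km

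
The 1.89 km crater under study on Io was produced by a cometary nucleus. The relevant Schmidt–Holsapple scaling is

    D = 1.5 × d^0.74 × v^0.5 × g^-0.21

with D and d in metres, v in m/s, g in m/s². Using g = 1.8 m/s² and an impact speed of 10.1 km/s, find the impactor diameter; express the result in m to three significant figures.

Rearranging for d: d = [D / (1.5 · 10100^0.5 · 1.8^-0.21)]^(1/0.74).
D = 1890 m.
10100^0.5 = 100.5
1.8^-0.21 = 0.8839
Denominator = 1.5 × 100.5 × 0.8839 = 133.2
D / 133.2 = 1890 / 133.2 = 14.19
d = 14.19^(1/0.74) = 14.19^1.3514 = 36.04 m

d ≈ 36.0 m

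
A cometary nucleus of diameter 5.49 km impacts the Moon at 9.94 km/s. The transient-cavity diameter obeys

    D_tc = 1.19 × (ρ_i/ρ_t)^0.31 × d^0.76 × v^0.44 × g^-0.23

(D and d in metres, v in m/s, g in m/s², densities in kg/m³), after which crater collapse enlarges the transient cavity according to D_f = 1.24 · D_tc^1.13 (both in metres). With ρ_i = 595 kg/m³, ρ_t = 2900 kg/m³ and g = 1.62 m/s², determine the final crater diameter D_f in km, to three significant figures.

D_f ≈ 121 km

In SI: d = 5490 m, v = 9940 m/s.
(ρ_i/ρ_t)^0.31 = (595/2900)^0.31 = 0.6120
d^0.76 = 5490^0.76 = 695.1
v^0.44 = 9940^0.44 = 57.39
g^-0.23 = 1.62^-0.23 = 0.8950
D_tc = 1.19 × 0.6120 × 695.1 × 57.39 × 0.8950 = 26000 m
D_f = 1.24 × (26000)^1.13 = 1.209 × 10^5 m
     = 120.9 km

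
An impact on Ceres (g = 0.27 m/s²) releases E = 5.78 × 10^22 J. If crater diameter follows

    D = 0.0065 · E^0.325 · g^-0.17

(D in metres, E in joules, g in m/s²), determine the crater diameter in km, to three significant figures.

D ≈ 203 km

E^0.325 = (5.78 × 10^22)^0.325 = 2.498 × 10^7
g^-0.17 = 0.27^-0.17 = 1.249
D = 0.0065 × 2.498 × 10^7 × 1.249 = 2.028 × 10^5 m
   = 202.8 km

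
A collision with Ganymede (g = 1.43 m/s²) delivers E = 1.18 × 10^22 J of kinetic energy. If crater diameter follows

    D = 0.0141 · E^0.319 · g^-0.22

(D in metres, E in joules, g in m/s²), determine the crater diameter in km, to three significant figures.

D ≈ 143 km

E^0.319 = (1.18 × 10^22)^0.319 = 1.099 × 10^7
g^-0.22 = 1.43^-0.22 = 0.9243
D = 0.0141 × 1.099 × 10^7 × 0.9243 = 1.432 × 10^5 m
   = 143.2 km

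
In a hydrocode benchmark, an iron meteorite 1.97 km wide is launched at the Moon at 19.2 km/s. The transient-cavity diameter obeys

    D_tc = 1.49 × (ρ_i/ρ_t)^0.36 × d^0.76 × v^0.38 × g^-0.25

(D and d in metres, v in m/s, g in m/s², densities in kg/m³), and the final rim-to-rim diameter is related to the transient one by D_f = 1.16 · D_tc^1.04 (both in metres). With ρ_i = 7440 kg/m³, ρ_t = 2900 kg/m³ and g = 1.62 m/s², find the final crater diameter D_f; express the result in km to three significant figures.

In SI: d = 1970 m, v = 19200 m/s.
(ρ_i/ρ_t)^0.36 = (7440/2900)^0.36 = 1.404
d^0.76 = 1970^0.76 = 319.0
v^0.38 = 19200^0.38 = 42.43
g^-0.25 = 1.62^-0.25 = 0.8864
D_tc = 1.49 × 1.404 × 319.0 × 42.43 × 0.8864 = 25100 m
D_f = 1.16 × (25100)^1.04 = 43664 m
     = 43.66 km

D_f ≈ 43.7 km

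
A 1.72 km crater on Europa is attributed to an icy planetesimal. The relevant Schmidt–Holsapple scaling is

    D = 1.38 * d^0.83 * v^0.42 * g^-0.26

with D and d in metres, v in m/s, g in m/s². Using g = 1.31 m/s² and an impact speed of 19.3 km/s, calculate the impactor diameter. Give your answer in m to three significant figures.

d ≈ 39.6 m

Rearranging for d: d = [D / (1.38 · 19300^0.42 · 1.31^-0.26)]^(1/0.83).
D = 1720 m.
19300^0.42 = 63.09
1.31^-0.26 = 0.9322
Denominator = 1.38 × 63.09 × 0.9322 = 81.16
D / 81.16 = 1720 / 81.16 = 21.19
d = 21.19^(1/0.83) = 21.19^1.2048 = 39.60 m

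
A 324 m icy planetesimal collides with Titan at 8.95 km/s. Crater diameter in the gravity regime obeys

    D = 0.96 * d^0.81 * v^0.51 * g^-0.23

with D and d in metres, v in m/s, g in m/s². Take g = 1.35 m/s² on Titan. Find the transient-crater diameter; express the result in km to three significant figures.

D ≈ 10.0 km

In SI units: v = 8950 m/s.
d^0.81 = 324^0.81 = 108.0
v^0.51 = 8950^0.51 = 103.6
g^-0.23 = 1.35^-0.23 = 0.9333
D = 0.96 × 108.0 × 103.6 × 0.9333 = 10025 m
   = 10.02 km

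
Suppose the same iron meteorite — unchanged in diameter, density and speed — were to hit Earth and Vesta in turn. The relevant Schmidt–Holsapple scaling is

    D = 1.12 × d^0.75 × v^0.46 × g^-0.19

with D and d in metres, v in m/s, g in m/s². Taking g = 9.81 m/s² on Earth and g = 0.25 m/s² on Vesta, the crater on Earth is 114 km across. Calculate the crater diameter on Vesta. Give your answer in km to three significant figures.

D ≈ 229 km

All impactor-dependent factors cancel in the ratio, leaving D_Vesta/D_Earth = (g_Vesta/g_Earth)^-0.19.
(0.25/9.81)^-0.19 = 0.02548^-0.19 = 2.008
D_Vesta = 2.008 × 114 km = 229 km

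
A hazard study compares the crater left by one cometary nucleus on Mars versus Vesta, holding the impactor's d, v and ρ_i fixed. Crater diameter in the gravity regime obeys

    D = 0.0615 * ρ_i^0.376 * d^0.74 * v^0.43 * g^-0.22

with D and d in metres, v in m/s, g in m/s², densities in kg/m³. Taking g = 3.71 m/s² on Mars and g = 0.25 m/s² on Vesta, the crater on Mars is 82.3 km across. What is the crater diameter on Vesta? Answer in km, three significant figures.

D ≈ 149 km

All impactor-dependent factors cancel in the ratio, leaving D_Vesta/D_Mars = (g_Vesta/g_Mars)^-0.22.
(0.25/3.71)^-0.22 = 0.06739^-0.22 = 1.810
D_Vesta = 1.810 × 82.3 km = 149 km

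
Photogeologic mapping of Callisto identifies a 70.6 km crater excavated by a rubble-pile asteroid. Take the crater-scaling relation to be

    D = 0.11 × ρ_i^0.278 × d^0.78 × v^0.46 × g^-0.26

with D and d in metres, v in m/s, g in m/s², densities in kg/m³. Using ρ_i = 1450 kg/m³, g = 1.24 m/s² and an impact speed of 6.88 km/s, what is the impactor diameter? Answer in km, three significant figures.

d ≈ 12.2 km

Rearranging for d: d = [D / (0.11 · 1450^0.278 · 6880^0.46 · 1.24^-0.26)]^(1/0.78).
D = 70600 m.
1450^0.278 = 7.566
6880^0.46 = 58.25
1.24^-0.26 = 0.9456
Denominator = 0.11 × 7.566 × 58.25 × 0.9456 = 45.84
D / 45.84 = 70600 / 45.84 = 1540
d = 1540^(1/0.78) = 1540^1.2821 = 12210 m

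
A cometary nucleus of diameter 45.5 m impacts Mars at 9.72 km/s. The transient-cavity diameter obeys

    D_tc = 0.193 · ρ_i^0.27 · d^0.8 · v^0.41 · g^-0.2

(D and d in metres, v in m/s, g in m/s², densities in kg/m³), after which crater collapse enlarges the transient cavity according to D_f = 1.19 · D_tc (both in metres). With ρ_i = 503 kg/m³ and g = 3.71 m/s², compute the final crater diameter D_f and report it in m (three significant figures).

v = 9720 m/s.
ρ_i^0.27 = 503^0.27 = 5.363
d^0.8 = 45.5^0.8 = 21.20
v^0.41 = 9720^0.41 = 43.15
g^-0.2 = 3.71^-0.2 = 0.7694
D_tc = 0.193 × 5.363 × 21.20 × 43.15 × 0.7694 = 728.5 m
D_f = 1.19 × 728.5 = 866.9 m

D_f ≈ 867 m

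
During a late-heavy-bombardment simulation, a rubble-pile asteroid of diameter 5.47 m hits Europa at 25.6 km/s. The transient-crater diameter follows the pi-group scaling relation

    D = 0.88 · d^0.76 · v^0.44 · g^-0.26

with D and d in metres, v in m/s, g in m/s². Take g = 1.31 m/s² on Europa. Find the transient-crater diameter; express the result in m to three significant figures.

In SI units: v = 25600 m/s.
d^0.76 = 5.47^0.76 = 3.638
v^0.44 = 25600^0.44 = 87.02
g^-0.26 = 1.31^-0.26 = 0.9322
D = 0.88 × 3.638 × 87.02 × 0.9322 = 259.7 m

D ≈ 260 m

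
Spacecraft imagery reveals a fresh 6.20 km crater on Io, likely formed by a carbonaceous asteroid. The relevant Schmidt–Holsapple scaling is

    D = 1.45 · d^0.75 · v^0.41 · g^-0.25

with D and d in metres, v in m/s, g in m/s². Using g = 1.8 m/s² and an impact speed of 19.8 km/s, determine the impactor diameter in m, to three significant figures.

d ≈ 378 m

Rearranging for d: d = [D / (1.45 · 19800^0.41 · 1.8^-0.25)]^(1/0.75).
D = 6200 m.
19800^0.41 = 57.76
1.8^-0.25 = 0.8633
Denominator = 1.45 × 57.76 × 0.8633 = 72.30
D / 72.30 = 6200 / 72.30 = 85.75
d = 85.75^(1/0.75) = 85.75^1.3333 = 378.1 m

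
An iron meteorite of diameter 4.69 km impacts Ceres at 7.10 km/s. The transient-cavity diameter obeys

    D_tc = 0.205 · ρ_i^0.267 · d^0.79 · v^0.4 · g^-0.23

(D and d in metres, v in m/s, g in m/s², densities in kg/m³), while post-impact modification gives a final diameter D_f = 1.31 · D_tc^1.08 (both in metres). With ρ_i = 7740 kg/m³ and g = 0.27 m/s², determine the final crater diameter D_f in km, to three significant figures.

D_f ≈ 271 km

In SI: d = 4690 m, v = 7100 m/s.
ρ_i^0.267 = 7740^0.267 = 10.92
d^0.79 = 4690^0.79 = 794.7
v^0.4 = 7100^0.4 = 34.71
g^-0.23 = 0.27^-0.23 = 1.351
D_tc = 0.205 × 10.92 × 794.7 × 34.71 × 1.351 = 83420 m
D_f = 1.31 × (83420)^1.08 = 2.705 × 10^5 m
     = 270.5 km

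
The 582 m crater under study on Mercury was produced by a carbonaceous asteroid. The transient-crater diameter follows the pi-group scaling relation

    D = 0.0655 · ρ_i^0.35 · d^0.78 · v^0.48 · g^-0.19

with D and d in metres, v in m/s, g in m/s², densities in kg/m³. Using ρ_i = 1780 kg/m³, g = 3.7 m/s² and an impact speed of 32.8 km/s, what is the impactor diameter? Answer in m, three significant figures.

d ≈ 9.19 m

Rearranging for d: d = [D / (0.0655 · 1780^0.35 · 32800^0.48 · 3.7^-0.19)]^(1/0.78).
1780^0.35 = 13.73
32800^0.48 = 147.1
3.7^-0.19 = 0.7799
Denominator = 0.0655 × 13.73 × 147.1 × 0.7799 = 103.2
D / 103.2 = 582 / 103.2 = 5.640
d = 5.640^(1/0.78) = 5.640^1.2821 = 9.188 m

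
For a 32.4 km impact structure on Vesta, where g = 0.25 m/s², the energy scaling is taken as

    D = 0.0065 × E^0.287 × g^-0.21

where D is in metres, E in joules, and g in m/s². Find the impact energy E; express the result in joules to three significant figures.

Rearranging: E = [D / (0.0065 · g^-0.21)]^(1/0.287).
D = 32400 m.
g^-0.21 = 0.25^-0.21 = 1.338
D / (0.0065 × 1.338) = 32400 / (8.697 × 10^-3) = 3.725 × 10^6
E = (3.725 × 10^6)^3.4843 = 7.866 × 10^22 J

E ≈ 7.87 × 10^22 J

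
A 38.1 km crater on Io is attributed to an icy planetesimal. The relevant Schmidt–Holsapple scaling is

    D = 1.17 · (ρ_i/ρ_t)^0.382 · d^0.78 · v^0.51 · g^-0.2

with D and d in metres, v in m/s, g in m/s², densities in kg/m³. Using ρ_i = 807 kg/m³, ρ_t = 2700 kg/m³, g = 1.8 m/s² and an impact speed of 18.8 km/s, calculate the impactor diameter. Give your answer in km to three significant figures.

d ≈ 2.06 km

Rearranging for d: d = [D / (1.17 · (807/2700)^0.382 · 18800^0.51 · 1.8^-0.2)]^(1/0.78).
D = 38100 m.
(807/2700)^0.382 = 0.6304
18800^0.51 = 151.3
1.8^-0.2 = 0.8891
Denominator = 1.17 × 0.6304 × 151.3 × 0.8891 = 99.22
D / 99.22 = 38100 / 99.22 = 384.0
d = 384.0^(1/0.78) = 384.0^1.2821 = 2058 m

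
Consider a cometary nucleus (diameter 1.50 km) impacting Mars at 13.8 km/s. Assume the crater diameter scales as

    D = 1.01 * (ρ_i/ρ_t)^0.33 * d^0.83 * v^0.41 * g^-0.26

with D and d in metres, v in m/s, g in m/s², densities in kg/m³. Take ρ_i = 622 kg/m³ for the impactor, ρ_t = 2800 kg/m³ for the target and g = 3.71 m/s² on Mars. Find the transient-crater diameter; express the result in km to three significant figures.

D ≈ 9.42 km

In SI units: d = 1500 m, v = 13800 m/s.
(ρ_i/ρ_t)^0.33 = (622/2800)^0.33 = 0.6087
d^0.83 = 1500^0.83 = 432.7
v^0.41 = 13800^0.41 = 49.81
g^-0.26 = 3.71^-0.26 = 0.7112
D = 1.01 × 0.6087 × 432.7 × 49.81 × 0.7112 = 9424 m
   = 9.424 km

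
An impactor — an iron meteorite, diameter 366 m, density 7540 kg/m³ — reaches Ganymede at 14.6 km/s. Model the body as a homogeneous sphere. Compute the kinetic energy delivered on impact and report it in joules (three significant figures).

v = 14600 m/s.
Mass m = (π/6) ρ d³ = (π/6) × 7540 × (366)³ = 1.936 × 10^11 kg
E = ½ m v² = 0.5 × 1.936 × 10^11 × (14600)² = 2.063 × 10^19 J

E ≈ 2.06 × 10^19 J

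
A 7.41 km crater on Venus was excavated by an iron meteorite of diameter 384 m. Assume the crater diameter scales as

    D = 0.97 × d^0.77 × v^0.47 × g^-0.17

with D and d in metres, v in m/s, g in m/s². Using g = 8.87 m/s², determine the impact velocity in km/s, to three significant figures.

v ≈ 23.5 km/s

Rearranging for v: v = [D / (0.97 · 384^0.77 · 8.87^-0.17)]^(1/0.47).
D = 7410 m.
384^0.77 = 97.71
8.87^-0.17 = 0.6900
Denominator = 0.97 × 97.71 × 0.6900 = 65.40
D / 65.40 = 7410 / 65.40 = 113.3
v = 113.3^(1/0.47) = 113.3^2.1277 = 23485 m/s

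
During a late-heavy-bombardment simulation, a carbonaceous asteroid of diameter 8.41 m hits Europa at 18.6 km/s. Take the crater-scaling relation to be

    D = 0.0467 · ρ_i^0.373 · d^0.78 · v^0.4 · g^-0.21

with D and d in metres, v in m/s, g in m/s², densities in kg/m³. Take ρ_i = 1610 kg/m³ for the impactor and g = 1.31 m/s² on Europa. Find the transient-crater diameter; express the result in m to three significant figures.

D ≈ 186 m

In SI units: v = 18600 m/s.
ρ_i^0.373 = 1610^0.373 = 15.71
d^0.78 = 8.41^0.78 = 5.264
v^0.4 = 18600^0.4 = 51.03
g^-0.21 = 1.31^-0.21 = 0.9449
D = 0.0467 × 15.71 × 5.264 × 51.03 × 0.9449 = 186.2 m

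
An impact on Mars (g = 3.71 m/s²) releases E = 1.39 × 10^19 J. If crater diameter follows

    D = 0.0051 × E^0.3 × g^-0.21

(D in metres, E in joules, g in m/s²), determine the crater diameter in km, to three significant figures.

E^0.3 = (1.39 × 10^19)^0.3 = 5.532 × 10^5
g^-0.21 = 3.71^-0.21 = 0.7593
D = 0.0051 × 5.532 × 10^5 × 0.7593 = 2142 m
   = 2.142 km

D ≈ 2.14 km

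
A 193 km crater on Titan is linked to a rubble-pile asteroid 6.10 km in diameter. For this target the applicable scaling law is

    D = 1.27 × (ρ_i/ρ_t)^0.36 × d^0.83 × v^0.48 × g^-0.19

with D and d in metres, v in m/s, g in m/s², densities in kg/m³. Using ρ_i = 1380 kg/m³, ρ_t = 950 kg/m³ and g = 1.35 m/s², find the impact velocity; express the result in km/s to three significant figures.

v ≈ 15.1 km/s

Rearranging for v: v = [D / (1.27 · (1380/950)^0.36 · 6100^0.83 · 1.35^-0.19)]^(1/0.48).
D = 193000 m.
(1380/950)^0.36 = 1.144
6100^0.83 = 1386
1.35^-0.19 = 0.9446
Denominator = 1.27 × 1.144 × 1386 × 0.9446 = 1902
D / 1902 = 193000 / 1902 = 101.5
v = 101.5^(1/0.48) = 101.5^2.0833 = 15138 m/s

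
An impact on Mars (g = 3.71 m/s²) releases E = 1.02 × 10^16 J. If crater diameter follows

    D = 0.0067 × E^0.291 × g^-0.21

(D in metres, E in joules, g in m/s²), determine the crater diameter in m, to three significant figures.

D ≈ 232 m

E^0.291 = (1.02 × 10^16)^0.291 = 4.555 × 10^4
g^-0.21 = 3.71^-0.21 = 0.7593
D = 0.0067 × 4.555 × 10^4 × 0.7593 = 231.7 m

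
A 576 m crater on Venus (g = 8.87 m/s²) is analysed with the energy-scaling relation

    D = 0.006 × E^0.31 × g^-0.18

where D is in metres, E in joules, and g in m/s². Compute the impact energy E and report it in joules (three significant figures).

Rearranging: E = [D / (0.006 · g^-0.18)]^(1/0.31).
g^-0.18 = 8.87^-0.18 = 0.6751
D / (0.006 × 0.6751) = 576 / (4.051 × 10^-3) = 1.422 × 10^5
E = (1.422 × 10^5)^3.2258 = 4.190 × 10^16 J

E ≈ 4.19 × 10^16 J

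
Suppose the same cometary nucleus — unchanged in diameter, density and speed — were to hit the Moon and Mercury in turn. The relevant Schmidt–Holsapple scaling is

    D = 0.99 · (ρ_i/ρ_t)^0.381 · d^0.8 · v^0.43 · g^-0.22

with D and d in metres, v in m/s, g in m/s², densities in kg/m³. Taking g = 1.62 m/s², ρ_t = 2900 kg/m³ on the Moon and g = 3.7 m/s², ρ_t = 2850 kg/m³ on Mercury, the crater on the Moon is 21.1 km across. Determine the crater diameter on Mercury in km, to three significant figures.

The impactor-only factors (d, v, ρ_i) cancel in the ratio, leaving D_Mercury/D_Moon = (g_Mercury/g_Moon)^-0.22 · (ρ_t,Moon/ρ_t,Mercury)^0.381.
(3.7/1.62)^-0.22 = 2.284^-0.22 = 0.8338
(2900/2850)^0.381 = 1.018^0.381 = 1.007
Ratio = 0.8338 × 1.007 = 0.8396
D_Mercury = 0.8396 × 21.1 km = 17.7 km

D ≈ 17.7 km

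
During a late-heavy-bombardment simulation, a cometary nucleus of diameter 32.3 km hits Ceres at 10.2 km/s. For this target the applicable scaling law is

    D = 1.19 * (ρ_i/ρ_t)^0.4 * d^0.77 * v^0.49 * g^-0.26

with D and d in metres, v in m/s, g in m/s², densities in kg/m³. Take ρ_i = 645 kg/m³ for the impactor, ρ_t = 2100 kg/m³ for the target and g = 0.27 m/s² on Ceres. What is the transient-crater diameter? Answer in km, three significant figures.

In SI units: d = 32300 m, v = 10200 m/s.
(ρ_i/ρ_t)^0.4 = (645/2100)^0.4 = 0.6236
d^0.77 = 32300^0.77 = 2965
v^0.49 = 10200^0.49 = 92.09
g^-0.26 = 0.27^-0.26 = 1.406
D = 1.19 × 0.6236 × 2965 × 92.09 × 1.406 = 2.849 × 10^5 m
   = 284.9 km

D ≈ 285 km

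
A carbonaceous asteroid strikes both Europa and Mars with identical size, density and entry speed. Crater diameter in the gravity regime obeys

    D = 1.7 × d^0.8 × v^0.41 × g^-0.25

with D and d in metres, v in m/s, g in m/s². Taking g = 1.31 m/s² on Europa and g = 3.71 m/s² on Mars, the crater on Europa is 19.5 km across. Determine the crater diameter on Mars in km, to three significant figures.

All impactor-dependent factors cancel in the ratio, leaving D_Mars/D_Europa = (g_Mars/g_Europa)^-0.25.
(3.71/1.31)^-0.25 = 2.832^-0.25 = 0.7709
D_Mars = 0.7709 × 19.5 km = 15.0 km

D ≈ 15.0 km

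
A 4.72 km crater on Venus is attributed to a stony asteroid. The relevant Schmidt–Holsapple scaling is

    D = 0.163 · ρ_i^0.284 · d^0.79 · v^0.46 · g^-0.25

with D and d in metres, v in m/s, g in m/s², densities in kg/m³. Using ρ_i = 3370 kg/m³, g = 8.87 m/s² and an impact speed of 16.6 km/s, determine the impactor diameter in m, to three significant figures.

Rearranging for d: d = [D / (0.163 · 3370^0.284 · 16600^0.46 · 8.87^-0.25)]^(1/0.79).
D = 4720 m.
3370^0.284 = 10.04
16600^0.46 = 87.35
8.87^-0.25 = 0.5795
Denominator = 0.163 × 10.04 × 87.35 × 0.5795 = 82.84
D / 82.84 = 4720 / 82.84 = 56.98
d = 56.98^(1/0.79) = 56.98^1.2658 = 166.9 m

d ≈ 167 m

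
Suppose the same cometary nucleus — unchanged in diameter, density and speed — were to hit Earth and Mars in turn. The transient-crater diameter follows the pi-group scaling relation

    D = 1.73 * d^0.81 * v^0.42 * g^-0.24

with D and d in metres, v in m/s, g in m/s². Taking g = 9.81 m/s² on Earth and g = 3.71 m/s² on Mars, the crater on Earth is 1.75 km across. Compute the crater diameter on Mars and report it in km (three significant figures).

D ≈ 2.21 km

All impactor-dependent factors cancel in the ratio, leaving D_Mars/D_Earth = (g_Mars/g_Earth)^-0.24.
(3.71/9.81)^-0.24 = 0.3782^-0.24 = 1.263
D_Mars = 1.263 × 1.75 km = 2.21 km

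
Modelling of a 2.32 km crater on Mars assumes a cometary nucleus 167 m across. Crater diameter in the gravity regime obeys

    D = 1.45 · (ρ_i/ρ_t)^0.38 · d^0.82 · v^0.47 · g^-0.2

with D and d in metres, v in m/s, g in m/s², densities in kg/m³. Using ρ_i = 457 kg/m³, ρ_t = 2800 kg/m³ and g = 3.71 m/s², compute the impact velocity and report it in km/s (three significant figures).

v ≈ 6.58 km/s

Rearranging for v: v = [D / (1.45 · (457/2800)^0.38 · 167^0.82 · 3.71^-0.2)]^(1/0.47).
D = 2320 m.
(457/2800)^0.38 = 0.5022
167^0.82 = 66.47
3.71^-0.2 = 0.7694
Denominator = 1.45 × 0.5022 × 66.47 × 0.7694 = 37.24
D / 37.24 = 2320 / 37.24 = 62.30
v = 62.30^(1/0.47) = 62.30^2.1277 = 6579 m/s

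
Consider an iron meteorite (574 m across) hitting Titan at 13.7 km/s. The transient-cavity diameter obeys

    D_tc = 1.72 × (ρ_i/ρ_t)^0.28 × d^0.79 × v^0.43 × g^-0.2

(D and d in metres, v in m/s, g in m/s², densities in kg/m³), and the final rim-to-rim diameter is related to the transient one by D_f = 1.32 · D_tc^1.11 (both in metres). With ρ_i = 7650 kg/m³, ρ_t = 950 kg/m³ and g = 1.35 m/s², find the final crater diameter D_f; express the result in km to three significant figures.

D_f ≈ 107 km

v = 13700 m/s.
(ρ_i/ρ_t)^0.28 = (7650/950)^0.28 = 1.793
d^0.79 = 574^0.79 = 151.2
v^0.43 = 13700^0.43 = 60.09
g^-0.2 = 1.35^-0.2 = 0.9417
D_tc = 1.72 × 1.793 × 151.2 × 60.09 × 0.9417 = 26390 m
D_f = 1.32 × (26390)^1.11 = 1.068 × 10^5 m
     = 106.8 km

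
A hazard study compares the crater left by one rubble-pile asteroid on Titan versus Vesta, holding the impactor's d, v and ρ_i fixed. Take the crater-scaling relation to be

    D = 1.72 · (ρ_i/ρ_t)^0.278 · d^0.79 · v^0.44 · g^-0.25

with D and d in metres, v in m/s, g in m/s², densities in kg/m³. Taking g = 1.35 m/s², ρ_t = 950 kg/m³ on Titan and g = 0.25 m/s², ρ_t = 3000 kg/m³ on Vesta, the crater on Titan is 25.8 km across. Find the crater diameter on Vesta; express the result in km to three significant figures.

The impactor-only factors (d, v, ρ_i) cancel in the ratio, leaving D_Vesta/D_Titan = (g_Vesta/g_Titan)^-0.25 · (ρ_t,Titan/ρ_t,Vesta)^0.278.
(0.25/1.35)^-0.25 = 0.1852^-0.25 = 1.524
(950/3000)^0.278 = 0.3167^0.278 = 0.7264
Ratio = 1.524 × 0.7264 = 1.107
D_Vesta = 1.107 × 25.8 km = 28.6 km

D ≈ 28.6 km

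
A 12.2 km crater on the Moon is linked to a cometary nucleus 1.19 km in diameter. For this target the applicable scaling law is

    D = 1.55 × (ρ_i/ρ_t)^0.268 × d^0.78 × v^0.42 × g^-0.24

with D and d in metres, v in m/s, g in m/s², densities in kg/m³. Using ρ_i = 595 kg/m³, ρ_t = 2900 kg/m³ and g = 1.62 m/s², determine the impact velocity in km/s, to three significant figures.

Rearranging for v: v = [D / (1.55 · (595/2900)^0.268 · 1190^0.78 · 1.62^-0.24)]^(1/0.42).
D = 12200 m.
(595/2900)^0.268 = 0.6541
1190^0.78 = 250.6
1.62^-0.24 = 0.8907
Denominator = 1.55 × 0.6541 × 250.6 × 0.8907 = 226.3
D / 226.3 = 12200 / 226.3 = 53.91
v = 53.91^(1/0.42) = 53.91^2.381 = 13277 m/s

v ≈ 13.3 km/s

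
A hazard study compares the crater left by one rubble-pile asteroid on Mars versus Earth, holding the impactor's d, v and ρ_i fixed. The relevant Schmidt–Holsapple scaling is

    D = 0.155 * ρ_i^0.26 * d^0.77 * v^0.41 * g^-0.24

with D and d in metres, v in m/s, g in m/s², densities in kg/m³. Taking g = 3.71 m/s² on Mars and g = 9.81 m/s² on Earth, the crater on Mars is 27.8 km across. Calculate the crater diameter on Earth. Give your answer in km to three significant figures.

D ≈ 22.0 km

All impactor-dependent factors cancel in the ratio, leaving D_Earth/D_Mars = (g_Earth/g_Mars)^-0.24.
(9.81/3.71)^-0.24 = 2.644^-0.24 = 0.7919
D_Earth = 0.7919 × 27.8 km = 22.0 km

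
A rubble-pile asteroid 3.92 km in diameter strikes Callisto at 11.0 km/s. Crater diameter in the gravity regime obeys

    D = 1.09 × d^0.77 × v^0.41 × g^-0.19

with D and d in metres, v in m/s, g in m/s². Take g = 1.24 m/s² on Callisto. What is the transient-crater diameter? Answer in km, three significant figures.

D ≈ 27.8 km

In SI units: d = 3920 m, v = 11000 m/s.
d^0.77 = 3920^0.77 = 584.6
v^0.41 = 11000^0.41 = 45.39
g^-0.19 = 1.24^-0.19 = 0.9600
D = 1.09 × 584.6 × 45.39 × 0.9600 = 27766 m
   = 27.77 km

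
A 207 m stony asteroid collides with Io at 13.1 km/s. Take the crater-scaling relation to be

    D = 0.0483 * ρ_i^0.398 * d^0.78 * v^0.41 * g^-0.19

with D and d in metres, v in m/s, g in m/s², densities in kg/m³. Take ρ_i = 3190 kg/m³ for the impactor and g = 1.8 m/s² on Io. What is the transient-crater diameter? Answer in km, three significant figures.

In SI units: v = 13100 m/s.
ρ_i^0.398 = 3190^0.398 = 24.80
d^0.78 = 207^0.78 = 64.04
v^0.41 = 13100^0.41 = 48.76
g^-0.19 = 1.8^-0.19 = 0.8943
D = 0.0483 × 24.80 × 64.04 × 48.76 × 0.8943 = 3345 m
   = 3.345 km

D ≈ 3.35 km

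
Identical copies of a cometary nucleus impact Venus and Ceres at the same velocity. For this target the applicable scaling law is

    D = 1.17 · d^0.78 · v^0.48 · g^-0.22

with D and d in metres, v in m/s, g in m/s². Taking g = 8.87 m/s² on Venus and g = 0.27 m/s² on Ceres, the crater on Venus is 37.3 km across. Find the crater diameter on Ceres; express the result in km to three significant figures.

All impactor-dependent factors cancel in the ratio, leaving D_Ceres/D_Venus = (g_Ceres/g_Venus)^-0.22.
(0.27/8.87)^-0.22 = 0.03044^-0.22 = 2.156
D_Ceres = 2.156 × 37.3 km = 80.4 km

D ≈ 80.4 km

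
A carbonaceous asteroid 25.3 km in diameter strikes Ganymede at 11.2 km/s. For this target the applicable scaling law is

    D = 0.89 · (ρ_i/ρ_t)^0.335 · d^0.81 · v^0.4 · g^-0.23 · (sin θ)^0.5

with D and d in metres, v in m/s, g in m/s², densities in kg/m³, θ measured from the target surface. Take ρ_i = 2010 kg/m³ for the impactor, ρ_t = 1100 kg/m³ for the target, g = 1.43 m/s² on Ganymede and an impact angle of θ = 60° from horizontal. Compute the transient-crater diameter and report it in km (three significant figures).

D ≈ 143 km

In SI units: d = 25300 m, v = 11200 m/s.
(ρ_i/ρ_t)^0.335 = (2010/1100)^0.335 = 1.224
d^0.81 = 25300^0.81 = 3686
v^0.4 = 11200^0.4 = 41.66
g^-0.23 = 1.43^-0.23 = 0.9210
(sin 60°)^0.5 = 0.8660^0.5 = 0.9306
D = 0.89 × 1.224 × 3686 × 41.66 × 0.9210 × 0.9306 = 1.434 × 10^5 m
   = 143.4 km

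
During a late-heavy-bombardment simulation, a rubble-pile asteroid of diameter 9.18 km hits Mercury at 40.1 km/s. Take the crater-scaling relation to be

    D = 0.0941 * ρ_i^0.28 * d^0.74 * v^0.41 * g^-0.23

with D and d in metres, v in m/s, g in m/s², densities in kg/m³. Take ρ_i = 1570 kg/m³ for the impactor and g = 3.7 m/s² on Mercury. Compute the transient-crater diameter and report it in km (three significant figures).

In SI units: d = 9180 m, v = 40100 m/s.
ρ_i^0.28 = 1570^0.28 = 7.850
d^0.74 = 9180^0.74 = 856.1
v^0.41 = 40100^0.41 = 77.14
g^-0.23 = 3.7^-0.23 = 0.7401
D = 0.0941 × 7.850 × 856.1 × 77.14 × 0.7401 = 36104 m
   = 36.10 km

D ≈ 36.1 km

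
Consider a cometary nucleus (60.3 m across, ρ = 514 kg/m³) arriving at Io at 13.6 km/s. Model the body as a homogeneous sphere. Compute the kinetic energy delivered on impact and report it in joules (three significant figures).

v = 13600 m/s.
Mass m = (π/6) ρ d³ = (π/6) × 514 × (60.3)³ = 5.901 × 10^7 kg
E = ½ m v² = 0.5 × 5.901 × 10^7 × (13600)² = 5.457 × 10^15 J

E ≈ 5.46 × 10^15 J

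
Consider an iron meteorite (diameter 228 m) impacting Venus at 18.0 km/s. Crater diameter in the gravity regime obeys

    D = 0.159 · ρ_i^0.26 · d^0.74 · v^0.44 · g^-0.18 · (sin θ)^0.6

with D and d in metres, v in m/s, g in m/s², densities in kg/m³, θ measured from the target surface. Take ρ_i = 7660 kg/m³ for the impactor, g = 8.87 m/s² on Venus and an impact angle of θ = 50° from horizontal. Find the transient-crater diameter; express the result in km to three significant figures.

In SI units: v = 18000 m/s.
ρ_i^0.26 = 7660^0.26 = 10.23
d^0.74 = 228^0.74 = 55.57
v^0.44 = 18000^0.44 = 74.53
g^-0.18 = 8.87^-0.18 = 0.6751
(sin 50°)^0.6 = 0.7660^0.6 = 0.8522
D = 0.159 × 10.23 × 55.57 × 74.53 × 0.6751 × 0.8522 = 3876 m
   = 3.876 km

D ≈ 3.88 km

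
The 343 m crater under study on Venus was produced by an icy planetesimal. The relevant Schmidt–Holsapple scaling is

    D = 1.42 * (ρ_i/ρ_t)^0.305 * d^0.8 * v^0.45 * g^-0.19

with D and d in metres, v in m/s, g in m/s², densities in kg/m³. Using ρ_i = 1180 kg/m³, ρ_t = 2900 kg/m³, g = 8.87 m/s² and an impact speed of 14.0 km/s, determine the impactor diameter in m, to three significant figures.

d ≈ 10.5 m

Rearranging for d: d = [D / (1.42 · (1180/2900)^0.305 · 14000^0.45 · 8.87^-0.19)]^(1/0.8).
(1180/2900)^0.305 = 0.7601
14000^0.45 = 73.41
8.87^-0.19 = 0.6605
Denominator = 1.42 × 0.7601 × 73.41 × 0.6605 = 52.33
D / 52.33 = 343 / 52.33 = 6.555
d = 6.555^(1/0.8) = 6.555^1.25 = 10.49 m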